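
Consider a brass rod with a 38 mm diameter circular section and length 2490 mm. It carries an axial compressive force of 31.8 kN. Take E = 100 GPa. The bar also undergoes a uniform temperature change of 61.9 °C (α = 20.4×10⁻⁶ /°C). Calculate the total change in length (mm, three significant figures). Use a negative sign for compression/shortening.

2.45 mm

A = 1134 mm².
δ_mech = NL/(AE) = -31800·2490/(1134·100000) = -0.6982 mm.
δ_thermal = αLΔT = 20.4e-6·2490·61.9 = 3.144 mm.
δ = δ_mech + δ_thermal = 2.446 mm.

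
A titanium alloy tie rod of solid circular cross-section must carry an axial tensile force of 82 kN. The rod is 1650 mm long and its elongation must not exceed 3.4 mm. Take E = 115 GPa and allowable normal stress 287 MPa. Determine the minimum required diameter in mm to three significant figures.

21.0 mm

Required area A ≥ P/σ_allow = 82000/287 = 285.7 mm².
For a solid circular section, d ≥ √(4A/π) = 19.07 mm.
Elongation limit: A ≥ PL/(Eδ_allow) = 82000·1650/(115000·3.4) = 346 mm² ⇒ d ≥ 20.99 mm.
The elongation limit governs.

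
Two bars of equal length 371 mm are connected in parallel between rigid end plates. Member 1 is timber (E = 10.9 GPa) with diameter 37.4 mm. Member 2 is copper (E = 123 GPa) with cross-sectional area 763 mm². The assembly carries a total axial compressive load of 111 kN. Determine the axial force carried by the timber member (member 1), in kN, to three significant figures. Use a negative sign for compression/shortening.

-12.6 kN

A_1 = 1099 mm².
Equal strain + equilibrium ⇒ each member carries load in proportion to AE: A₁E₁ = 11970000 N, A₂E₂ = 93850000 N, ΣAE = 105800000 N.
F₁ = P·A₁E₁/ΣAE = -111000·11970000/105800000 = -12560 N.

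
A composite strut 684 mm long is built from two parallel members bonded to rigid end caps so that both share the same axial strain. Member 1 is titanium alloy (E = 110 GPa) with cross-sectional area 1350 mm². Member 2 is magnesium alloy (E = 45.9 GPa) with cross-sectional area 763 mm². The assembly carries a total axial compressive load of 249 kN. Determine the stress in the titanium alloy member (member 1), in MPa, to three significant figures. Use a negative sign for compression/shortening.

-149 MPa

Equal strain + equilibrium ⇒ each member carries load in proportion to AE: A₁E₁ = 148500000 N, A₂E₂ = 35020000 N, ΣAE = 183500000 N.
σ₁ = P·E₁/ΣAE = -249000·110000/183500000 = -149.2 MPa.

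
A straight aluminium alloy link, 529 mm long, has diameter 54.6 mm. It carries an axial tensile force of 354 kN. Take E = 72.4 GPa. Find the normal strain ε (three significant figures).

0.00209

A = 2341 mm².
σ = N/A = 151.2 MPa; ε = σ/E = 151.2/72400 = 2.088e-03.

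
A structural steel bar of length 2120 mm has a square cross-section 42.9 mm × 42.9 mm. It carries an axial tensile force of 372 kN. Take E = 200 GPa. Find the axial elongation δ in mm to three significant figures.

A = 1840 mm².
δ_mech = NL/(AE) = 372000·2120/(1840·200000) = 2.143 mm.

2.14 mm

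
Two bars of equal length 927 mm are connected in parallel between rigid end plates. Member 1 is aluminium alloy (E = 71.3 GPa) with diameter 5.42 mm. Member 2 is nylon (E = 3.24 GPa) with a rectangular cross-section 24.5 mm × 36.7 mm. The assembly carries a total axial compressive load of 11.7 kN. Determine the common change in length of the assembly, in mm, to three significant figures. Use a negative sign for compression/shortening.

-2.38 mm

A_1 = 23.07 mm².
A_2 = 899.2 mm².
Equal strain + equilibrium ⇒ each member carries load in proportion to AE: A₁E₁ = 1645000 N, A₂E₂ = 2913000 N, ΣAE = 4558000 N.
δ = PL/ΣAE = -11700·927/4558000 = -2.379 mm.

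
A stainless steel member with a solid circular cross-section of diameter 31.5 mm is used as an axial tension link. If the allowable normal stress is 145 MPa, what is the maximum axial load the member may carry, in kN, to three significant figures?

113 kN

A = 779.3 mm².
P_max = σ_allow · A = 145 · 779.3 = 113000 N = 113 kN.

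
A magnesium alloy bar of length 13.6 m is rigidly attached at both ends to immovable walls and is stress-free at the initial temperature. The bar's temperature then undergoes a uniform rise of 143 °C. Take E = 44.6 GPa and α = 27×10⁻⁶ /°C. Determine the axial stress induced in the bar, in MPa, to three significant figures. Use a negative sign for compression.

Free thermal expansion αLΔT = 27e-6 · 13600 · 143 = 52.51 mm.
The walls impose strain ε = −(52.51)/13600 = -3.8610e-03; σ = Eε = 44600 · -3.8610e-03 = -172.2 MPa.

-172 MPa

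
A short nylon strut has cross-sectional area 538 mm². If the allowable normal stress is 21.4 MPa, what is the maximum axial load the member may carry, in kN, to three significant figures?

P_max = σ_allow · A = 21.4 · 538 = 11510 N = 11.51 kN.

11.5 kN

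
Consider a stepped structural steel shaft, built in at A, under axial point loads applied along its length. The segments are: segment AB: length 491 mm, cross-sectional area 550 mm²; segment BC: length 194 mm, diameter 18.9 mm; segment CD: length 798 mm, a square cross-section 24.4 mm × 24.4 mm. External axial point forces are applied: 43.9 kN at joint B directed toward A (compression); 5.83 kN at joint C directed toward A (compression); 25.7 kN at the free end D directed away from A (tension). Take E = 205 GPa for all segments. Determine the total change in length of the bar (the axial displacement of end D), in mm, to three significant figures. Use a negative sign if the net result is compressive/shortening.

0.130 mm

Internal axial forces (sectioning from the free end, tension +): N_CD = 25.7 kN, N_BC = 19.87 kN, N_AB = -24.03 kN.
A_BC = 280.6 mm².
A_CD = 595.4 mm².
δ_AB = -24030·491/(550·205000) = -0.1046 mm
δ_BC = 19870·194/(280.6·205000) = 0.06702 mm
δ_CD = 25700·798/(595.4·205000) = 0.168 mm
δ = Σδ_i = 0.1304 mm.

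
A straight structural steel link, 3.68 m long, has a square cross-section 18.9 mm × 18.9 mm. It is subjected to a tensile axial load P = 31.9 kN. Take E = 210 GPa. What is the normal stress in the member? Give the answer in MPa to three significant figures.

89.3 MPa

A = 357.2 mm².
σ = N/A = 31900/357.2 = 89.3 MPa.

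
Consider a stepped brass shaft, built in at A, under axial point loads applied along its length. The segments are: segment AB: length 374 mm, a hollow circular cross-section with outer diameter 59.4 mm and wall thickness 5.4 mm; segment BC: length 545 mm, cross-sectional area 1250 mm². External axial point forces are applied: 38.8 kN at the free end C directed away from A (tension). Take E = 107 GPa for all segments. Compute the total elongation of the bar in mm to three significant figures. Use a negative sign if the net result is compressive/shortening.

Internal axial forces (sectioning from the free end, tension +): N_BC = 38.8 kN, N_AB = 38.8 kN.
A_AB = 916.1 mm².
δ_AB = 38800·374/(916.1·107000) = 0.148 mm
δ_BC = 38800·545/(1250·107000) = 0.1581 mm
δ = Σδ_i = 0.3061 mm.

0.306 mm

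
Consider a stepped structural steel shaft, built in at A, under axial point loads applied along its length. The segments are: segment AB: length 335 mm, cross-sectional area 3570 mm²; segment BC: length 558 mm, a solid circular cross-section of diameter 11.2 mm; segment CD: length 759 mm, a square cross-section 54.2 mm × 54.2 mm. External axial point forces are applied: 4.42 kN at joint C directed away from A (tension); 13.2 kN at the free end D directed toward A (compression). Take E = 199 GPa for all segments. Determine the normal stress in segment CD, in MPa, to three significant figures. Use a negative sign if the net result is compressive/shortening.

Internal axial forces (sectioning from the free end, tension +): N_CD = -13.2 kN, N_BC = -8.78 kN, N_AB = -8.78 kN.
A_CD = 2938 mm².
σ_CD = N_CD/A_CD = -13200/2938 = -4.493 MPa.

-4.49 MPa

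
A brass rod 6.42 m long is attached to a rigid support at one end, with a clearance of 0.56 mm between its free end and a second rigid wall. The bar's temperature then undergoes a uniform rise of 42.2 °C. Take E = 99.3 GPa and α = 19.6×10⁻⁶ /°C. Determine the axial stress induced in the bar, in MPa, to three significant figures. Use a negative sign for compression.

-73.5 MPa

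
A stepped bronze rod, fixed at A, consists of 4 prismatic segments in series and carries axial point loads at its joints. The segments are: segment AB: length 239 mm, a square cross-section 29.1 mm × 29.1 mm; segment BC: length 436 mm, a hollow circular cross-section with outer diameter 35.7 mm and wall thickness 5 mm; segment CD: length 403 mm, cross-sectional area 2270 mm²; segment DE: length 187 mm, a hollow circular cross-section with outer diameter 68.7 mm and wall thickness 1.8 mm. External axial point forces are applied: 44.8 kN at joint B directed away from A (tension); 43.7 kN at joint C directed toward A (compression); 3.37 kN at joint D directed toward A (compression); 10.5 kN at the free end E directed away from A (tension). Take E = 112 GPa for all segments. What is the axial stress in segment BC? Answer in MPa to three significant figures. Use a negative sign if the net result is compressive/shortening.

Internal axial forces (sectioning from the free end, tension +): N_DE = 10.5 kN, N_CD = 7.13 kN, N_BC = -36.57 kN, N_AB = 8.23 kN.
A_BC = 482.2 mm².
σ_BC = N_BC/A_BC = -36570/482.2 = -75.83 MPa.

-75.8 MPa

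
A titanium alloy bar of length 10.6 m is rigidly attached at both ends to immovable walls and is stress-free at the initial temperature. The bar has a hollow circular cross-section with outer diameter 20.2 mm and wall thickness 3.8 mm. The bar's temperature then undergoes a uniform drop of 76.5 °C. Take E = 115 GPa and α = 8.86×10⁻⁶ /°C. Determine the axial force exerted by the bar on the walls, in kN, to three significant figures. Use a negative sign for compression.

Free thermal expansion αLΔT = 8.86e-6 · 10600 · -76.5 = -7.185 mm.
The walls impose strain ε = −(-7.185)/10600 = 6.7779e-04; σ = Eε = 115000 · 6.7779e-04 = 77.95 MPa.
Wall reaction R = σ·A = 77.95·195.8 = 15260 N = 15.26 kN.

15.3 kN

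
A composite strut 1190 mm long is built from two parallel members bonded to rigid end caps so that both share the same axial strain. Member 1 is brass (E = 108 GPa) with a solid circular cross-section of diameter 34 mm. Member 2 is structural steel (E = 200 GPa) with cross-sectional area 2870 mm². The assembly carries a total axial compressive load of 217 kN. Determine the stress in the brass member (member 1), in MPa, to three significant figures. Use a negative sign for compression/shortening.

A_1 = 907.9 mm².
Equal strain + equilibrium ⇒ each member carries load in proportion to AE: A₁E₁ = 98060000 N, A₂E₂ = 574000000 N, ΣAE = 672100000 N.
σ₁ = P·E₁/ΣAE = -217000·108000/672100000 = -34.87 MPa.

-34.9 MPa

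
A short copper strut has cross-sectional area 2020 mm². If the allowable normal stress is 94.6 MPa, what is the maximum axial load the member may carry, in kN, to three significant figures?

P_max = σ_allow · A = 94.6 · 2020 = 191100 N = 191.1 kN.

191 kN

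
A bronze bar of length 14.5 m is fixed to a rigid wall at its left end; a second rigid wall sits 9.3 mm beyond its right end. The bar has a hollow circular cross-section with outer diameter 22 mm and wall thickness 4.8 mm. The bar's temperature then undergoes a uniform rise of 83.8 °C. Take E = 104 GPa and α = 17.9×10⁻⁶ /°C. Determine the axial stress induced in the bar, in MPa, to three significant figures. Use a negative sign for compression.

Free thermal expansion αLΔT = 17.9e-6 · 14500 · 83.8 = 21.75 mm.
The walls engage after the gap closes; constrained expansion = 21.75 − 9.3 = 12.45 mm.
The walls impose strain ε = −(12.45)/14500 = -8.5864e-04; σ = Eε = 104000 · -8.5864e-04 = -89.3 MPa.

-89.3 MPa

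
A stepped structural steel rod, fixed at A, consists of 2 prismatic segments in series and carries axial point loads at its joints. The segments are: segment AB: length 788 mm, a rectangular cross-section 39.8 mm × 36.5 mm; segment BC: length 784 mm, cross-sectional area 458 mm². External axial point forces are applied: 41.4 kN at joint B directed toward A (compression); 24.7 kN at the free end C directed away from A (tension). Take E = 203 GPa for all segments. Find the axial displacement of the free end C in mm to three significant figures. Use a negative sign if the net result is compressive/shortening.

0.164 mm

Internal axial forces (sectioning from the free end, tension +): N_BC = 24.7 kN, N_AB = -16.7 kN.
A_AB = 1453 mm².
δ_AB = -16700·788/(1453·203000) = -0.04462 mm
δ_BC = 24700·784/(458·203000) = 0.2083 mm
δ = Σδ_i = 0.1637 mm.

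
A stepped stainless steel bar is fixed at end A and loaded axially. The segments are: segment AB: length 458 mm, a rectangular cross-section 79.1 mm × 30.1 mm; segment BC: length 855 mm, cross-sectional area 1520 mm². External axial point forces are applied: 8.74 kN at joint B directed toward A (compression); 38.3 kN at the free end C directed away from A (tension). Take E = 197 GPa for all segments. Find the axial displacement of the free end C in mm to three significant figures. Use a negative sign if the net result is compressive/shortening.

0.138 mm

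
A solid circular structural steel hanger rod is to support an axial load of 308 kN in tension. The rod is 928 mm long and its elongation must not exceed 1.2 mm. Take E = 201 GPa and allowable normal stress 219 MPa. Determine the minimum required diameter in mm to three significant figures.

Required area A ≥ P/σ_allow = 308000/219 = 1406 mm².
For a solid circular section, d ≥ √(4A/π) = 42.32 mm.
Elongation limit: A ≥ PL/(Eδ_allow) = 308000·928/(201000·1.2) = 1185 mm² ⇒ d ≥ 38.84 mm.
The stress limit governs.

42.3 mm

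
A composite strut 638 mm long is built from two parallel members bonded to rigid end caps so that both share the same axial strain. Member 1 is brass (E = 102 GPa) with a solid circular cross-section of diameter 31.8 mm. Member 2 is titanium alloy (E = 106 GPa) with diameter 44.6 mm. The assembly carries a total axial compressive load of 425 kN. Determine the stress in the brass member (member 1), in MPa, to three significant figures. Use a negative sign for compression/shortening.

A_1 = 794.2 mm².
A_2 = 1562 mm².
Equal strain + equilibrium ⇒ each member carries load in proportion to AE: A₁E₁ = 81010000 N, A₂E₂ = 165600000 N, ΣAE = 246600000 N.
σ₁ = P·E₁/ΣAE = -425000·102000/246600000 = -175.8 MPa.

-176 MPa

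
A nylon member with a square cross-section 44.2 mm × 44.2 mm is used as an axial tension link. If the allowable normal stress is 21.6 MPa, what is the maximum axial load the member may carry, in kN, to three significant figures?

A = 1954 mm².
P_max = σ_allow · A = 21.6 · 1954 = 42200 N = 42.2 kN.

42.2 kN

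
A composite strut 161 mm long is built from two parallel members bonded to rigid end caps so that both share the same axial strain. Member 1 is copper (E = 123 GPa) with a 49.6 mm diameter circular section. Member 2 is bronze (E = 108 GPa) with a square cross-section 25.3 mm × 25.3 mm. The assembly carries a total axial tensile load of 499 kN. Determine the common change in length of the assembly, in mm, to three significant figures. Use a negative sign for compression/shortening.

0.262 mm

A_1 = 1932 mm².
A_2 = 640.1 mm².
Equal strain + equilibrium ⇒ each member carries load in proportion to AE: A₁E₁ = 237700000 N, A₂E₂ = 69130000 N, ΣAE = 306800000 N.
δ = PL/ΣAE = 499000·161/306800000 = 0.2619 mm.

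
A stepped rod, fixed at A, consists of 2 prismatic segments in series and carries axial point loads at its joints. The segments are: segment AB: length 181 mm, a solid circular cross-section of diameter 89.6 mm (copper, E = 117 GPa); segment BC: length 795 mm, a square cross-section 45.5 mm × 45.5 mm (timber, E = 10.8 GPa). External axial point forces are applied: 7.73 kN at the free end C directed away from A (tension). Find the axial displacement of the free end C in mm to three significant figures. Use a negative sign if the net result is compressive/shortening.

Internal axial forces (sectioning from the free end, tension +): N_BC = 7.73 kN, N_AB = 7.73 kN.
A_AB = 6305 mm².
A_BC = 2070 mm².
δ_AB = 7730·181/(6305·117000) = 0.001897 mm
δ_BC = 7730·795/(2070·10800) = 0.2749 mm
δ = Σδ_i = 0.2767 mm.

0.277 mm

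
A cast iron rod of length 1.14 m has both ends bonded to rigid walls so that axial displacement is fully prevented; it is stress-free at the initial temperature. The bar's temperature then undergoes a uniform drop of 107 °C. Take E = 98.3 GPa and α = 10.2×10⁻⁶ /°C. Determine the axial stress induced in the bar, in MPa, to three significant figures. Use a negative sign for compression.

Free thermal expansion αLΔT = 10.2e-6 · 1140 · -107 = -1.244 mm.
The walls impose strain ε = −(-1.244)/1140 = 1.0914e-03; σ = Eε = 98300 · 1.0914e-03 = 107.3 MPa.

107 MPa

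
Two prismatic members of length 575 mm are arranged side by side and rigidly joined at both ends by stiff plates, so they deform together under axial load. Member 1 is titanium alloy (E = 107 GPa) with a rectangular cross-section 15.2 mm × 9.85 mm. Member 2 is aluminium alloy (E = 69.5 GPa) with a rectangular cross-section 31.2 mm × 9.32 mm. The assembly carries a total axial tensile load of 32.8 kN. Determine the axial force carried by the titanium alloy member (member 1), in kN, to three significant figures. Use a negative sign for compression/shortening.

A_1 = 149.7 mm².
A_2 = 290.8 mm².
Equal strain + equilibrium ⇒ each member carries load in proportion to AE: A₁E₁ = 16020000 N, A₂E₂ = 20210000 N, ΣAE = 36230000 N.
F₁ = P·A₁E₁/ΣAE = 32800·16020000/36230000 = 14500 N.

14.5 kN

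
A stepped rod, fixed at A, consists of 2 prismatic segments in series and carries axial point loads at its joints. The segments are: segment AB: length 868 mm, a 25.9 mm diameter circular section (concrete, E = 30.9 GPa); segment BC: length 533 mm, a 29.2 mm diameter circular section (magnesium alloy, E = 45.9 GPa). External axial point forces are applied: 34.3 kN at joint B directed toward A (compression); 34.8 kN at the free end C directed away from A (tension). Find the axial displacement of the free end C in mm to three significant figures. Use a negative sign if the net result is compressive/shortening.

0.630 mm

Internal axial forces (sectioning from the free end, tension +): N_BC = 34.8 kN, N_AB = 0.5 kN.
A_AB = 526.9 mm².
A_BC = 669.7 mm².
δ_AB = 500·868/(526.9·30900) = 0.02666 mm
δ_BC = 34800·533/(669.7·45900) = 0.6034 mm
δ = Σδ_i = 0.6301 mm.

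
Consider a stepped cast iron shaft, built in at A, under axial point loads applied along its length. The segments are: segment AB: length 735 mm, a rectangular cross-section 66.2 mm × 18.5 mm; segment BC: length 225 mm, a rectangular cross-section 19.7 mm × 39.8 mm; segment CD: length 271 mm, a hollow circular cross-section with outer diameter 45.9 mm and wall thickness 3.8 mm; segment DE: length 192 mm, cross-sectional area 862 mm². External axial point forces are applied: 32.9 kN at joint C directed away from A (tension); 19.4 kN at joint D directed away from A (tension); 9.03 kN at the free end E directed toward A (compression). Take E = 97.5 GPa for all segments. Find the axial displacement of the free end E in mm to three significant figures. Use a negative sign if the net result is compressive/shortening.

0.430 mm

Internal axial forces (sectioning from the free end, tension +): N_DE = -9.03 kN, N_CD = 10.37 kN, N_BC = 43.27 kN, N_AB = 43.27 kN.
A_AB = 1225 mm².
A_BC = 784.1 mm².
A_CD = 502.6 mm².
δ_AB = 43270·735/(1225·97500) = 0.2663 mm
δ_BC = 43270·225/(784.1·97500) = 0.1274 mm
δ_CD = 10370·271/(502.6·97500) = 0.05735 mm
δ_DE = -9030·192/(862·97500) = -0.02063 mm
δ = Σδ_i = 0.4304 mm.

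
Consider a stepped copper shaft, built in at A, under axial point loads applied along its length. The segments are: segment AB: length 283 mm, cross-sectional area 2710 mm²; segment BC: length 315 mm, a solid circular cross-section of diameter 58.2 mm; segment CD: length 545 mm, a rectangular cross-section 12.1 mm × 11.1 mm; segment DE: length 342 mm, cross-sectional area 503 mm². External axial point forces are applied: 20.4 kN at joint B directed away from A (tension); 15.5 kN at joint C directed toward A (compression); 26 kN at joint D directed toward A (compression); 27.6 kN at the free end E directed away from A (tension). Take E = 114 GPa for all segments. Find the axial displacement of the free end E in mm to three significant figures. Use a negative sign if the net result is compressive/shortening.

Internal axial forces (sectioning from the free end, tension +): N_DE = 27.6 kN, N_CD = 1.6 kN, N_BC = -13.9 kN, N_AB = 6.5 kN.
A_BC = 2660 mm².
A_CD = 134.3 mm².
δ_AB = 6500·283/(2710·114000) = 0.005954 mm
δ_BC = -13900·315/(2660·114000) = -0.01444 mm
δ_CD = 1600·545/(134.3·114000) = 0.05695 mm
δ_DE = 27600·342/(503·114000) = 0.1646 mm
δ = Σδ_i = 0.2131 mm.

0.213 mm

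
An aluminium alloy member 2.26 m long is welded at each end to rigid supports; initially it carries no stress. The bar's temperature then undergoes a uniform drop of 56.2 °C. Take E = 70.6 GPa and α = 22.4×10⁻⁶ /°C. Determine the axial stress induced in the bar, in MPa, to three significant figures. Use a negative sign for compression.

88.9 MPa

Free thermal expansion αLΔT = 22.4e-6 · 2260 · -56.2 = -2.845 mm.
The walls impose strain ε = −(-2.845)/2260 = 1.2589e-03; σ = Eε = 70600 · 1.2589e-03 = 88.88 MPa.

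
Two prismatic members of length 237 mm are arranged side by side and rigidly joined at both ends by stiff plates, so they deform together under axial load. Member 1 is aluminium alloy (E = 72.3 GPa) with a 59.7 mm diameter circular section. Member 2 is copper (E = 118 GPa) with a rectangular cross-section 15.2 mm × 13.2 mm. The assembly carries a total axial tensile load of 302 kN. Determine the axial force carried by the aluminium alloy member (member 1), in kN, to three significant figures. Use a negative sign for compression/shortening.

270 kN

A_1 = 2799 mm².
A_2 = 200.6 mm².
Equal strain + equilibrium ⇒ each member carries load in proportion to AE: A₁E₁ = 202400000 N, A₂E₂ = 23680000 N, ΣAE = 226100000 N.
F₁ = P·A₁E₁/ΣAE = 302000·202400000/226100000 = 270400 N.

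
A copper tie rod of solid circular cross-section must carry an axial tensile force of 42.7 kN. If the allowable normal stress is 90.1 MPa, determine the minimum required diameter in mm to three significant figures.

24.6 mm

Required area A ≥ P/σ_allow = 42700/90.1 = 473.9 mm².
For a solid circular section, d ≥ √(4A/π) = 24.56 mm.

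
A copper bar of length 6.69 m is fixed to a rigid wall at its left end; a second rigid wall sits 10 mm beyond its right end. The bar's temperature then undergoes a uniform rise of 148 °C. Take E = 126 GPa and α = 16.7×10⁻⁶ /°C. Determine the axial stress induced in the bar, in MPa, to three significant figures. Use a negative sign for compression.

-123 MPa

Free thermal expansion αLΔT = 16.7e-6 · 6690 · 148 = 16.54 mm.
The walls engage after the gap closes; constrained expansion = 16.54 − 10 = 6.535 mm.
The walls impose strain ε = −(6.535)/6690 = -9.7683e-04; σ = Eε = 126000 · -9.7683e-04 = -123.1 MPa.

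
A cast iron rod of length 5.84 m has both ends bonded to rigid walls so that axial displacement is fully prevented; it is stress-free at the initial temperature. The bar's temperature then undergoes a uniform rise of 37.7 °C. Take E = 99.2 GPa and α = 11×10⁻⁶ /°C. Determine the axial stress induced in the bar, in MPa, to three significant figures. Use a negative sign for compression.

-41.1 MPa

Free thermal expansion αLΔT = 11e-6 · 5840 · 37.7 = 2.422 mm.
The walls impose strain ε = −(2.422)/5840 = -4.1470e-04; σ = Eε = 99200 · -4.1470e-04 = -41.14 MPa.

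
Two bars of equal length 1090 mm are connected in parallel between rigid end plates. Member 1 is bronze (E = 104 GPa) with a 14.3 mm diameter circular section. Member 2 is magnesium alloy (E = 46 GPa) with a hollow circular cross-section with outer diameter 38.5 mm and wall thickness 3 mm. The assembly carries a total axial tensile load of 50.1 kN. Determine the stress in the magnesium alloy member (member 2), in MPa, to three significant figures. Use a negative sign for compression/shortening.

A_1 = 160.6 mm².
A_2 = 334.6 mm².
Equal strain + equilibrium ⇒ each member carries load in proportion to AE: A₁E₁ = 16700000 N, A₂E₂ = 15390000 N, ΣAE = 32090000 N.
σ₂ = P·E₂/ΣAE = 50100·46000/32090000 = 71.81 MPa.

71.8 MPa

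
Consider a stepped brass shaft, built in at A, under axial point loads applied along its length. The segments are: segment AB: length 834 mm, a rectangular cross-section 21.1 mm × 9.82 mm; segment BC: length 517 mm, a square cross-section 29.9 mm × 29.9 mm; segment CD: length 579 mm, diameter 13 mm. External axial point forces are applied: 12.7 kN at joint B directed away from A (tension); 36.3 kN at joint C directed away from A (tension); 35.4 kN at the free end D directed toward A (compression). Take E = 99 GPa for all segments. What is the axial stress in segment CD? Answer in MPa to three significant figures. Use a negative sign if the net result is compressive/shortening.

Internal axial forces (sectioning from the free end, tension +): N_CD = -35.4 kN, N_BC = 0.9 kN, N_AB = 13.6 kN.
A_CD = 132.7 mm².
σ_CD = N_CD/A_CD = -35400/132.7 = -266.7 MPa.

-267 MPa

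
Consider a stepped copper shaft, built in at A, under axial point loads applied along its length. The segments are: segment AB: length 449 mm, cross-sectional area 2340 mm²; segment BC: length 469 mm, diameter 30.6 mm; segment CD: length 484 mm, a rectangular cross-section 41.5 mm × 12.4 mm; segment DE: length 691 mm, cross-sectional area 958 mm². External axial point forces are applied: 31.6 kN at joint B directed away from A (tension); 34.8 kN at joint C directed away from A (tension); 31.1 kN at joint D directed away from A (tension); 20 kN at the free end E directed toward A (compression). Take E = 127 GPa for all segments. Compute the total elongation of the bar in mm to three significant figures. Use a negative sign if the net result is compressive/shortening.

Internal axial forces (sectioning from the free end, tension +): N_DE = -20 kN, N_CD = 11.1 kN, N_BC = 45.9 kN, N_AB = 77.5 kN.
A_BC = 735.4 mm².
A_CD = 514.6 mm².
δ_AB = 77500·449/(2340·127000) = 0.1171 mm
δ_BC = 45900·469/(735.4·127000) = 0.2305 mm
δ_CD = 11100·484/(514.6·127000) = 0.0822 mm
δ_DE = -20000·691/(958·127000) = -0.1136 mm
δ = Σδ_i = 0.3162 mm.

0.316 mm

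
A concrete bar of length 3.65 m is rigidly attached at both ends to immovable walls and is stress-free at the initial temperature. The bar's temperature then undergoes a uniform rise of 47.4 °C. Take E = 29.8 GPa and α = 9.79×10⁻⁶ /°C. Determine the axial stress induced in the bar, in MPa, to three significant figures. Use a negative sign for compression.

-13.8 MPa

Free thermal expansion αLΔT = 9.79e-6 · 3650 · 47.4 = 1.694 mm.
The walls impose strain ε = −(1.694)/3650 = -4.6405e-04; σ = Eε = 29800 · -4.6405e-04 = -13.83 MPa.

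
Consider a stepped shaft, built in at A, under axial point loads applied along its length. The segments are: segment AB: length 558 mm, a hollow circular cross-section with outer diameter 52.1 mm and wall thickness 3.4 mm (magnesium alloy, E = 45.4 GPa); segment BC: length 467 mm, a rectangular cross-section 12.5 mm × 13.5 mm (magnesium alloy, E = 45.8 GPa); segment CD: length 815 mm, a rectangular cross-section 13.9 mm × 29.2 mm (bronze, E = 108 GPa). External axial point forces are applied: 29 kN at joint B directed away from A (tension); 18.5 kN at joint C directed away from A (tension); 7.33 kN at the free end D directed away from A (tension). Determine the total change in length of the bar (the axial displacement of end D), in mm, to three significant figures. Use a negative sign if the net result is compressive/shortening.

2.99 mm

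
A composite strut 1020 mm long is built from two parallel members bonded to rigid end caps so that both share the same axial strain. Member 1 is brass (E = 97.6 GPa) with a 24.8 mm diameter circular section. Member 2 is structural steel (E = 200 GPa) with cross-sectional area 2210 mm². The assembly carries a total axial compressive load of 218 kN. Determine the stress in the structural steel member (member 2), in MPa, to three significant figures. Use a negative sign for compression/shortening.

-89.1 MPa

A_1 = 483.1 mm².
Equal strain + equilibrium ⇒ each member carries load in proportion to AE: A₁E₁ = 47150000 N, A₂E₂ = 442000000 N, ΣAE = 489100000 N.
σ₂ = P·E₂/ΣAE = -218000·200000/489100000 = -89.13 MPa.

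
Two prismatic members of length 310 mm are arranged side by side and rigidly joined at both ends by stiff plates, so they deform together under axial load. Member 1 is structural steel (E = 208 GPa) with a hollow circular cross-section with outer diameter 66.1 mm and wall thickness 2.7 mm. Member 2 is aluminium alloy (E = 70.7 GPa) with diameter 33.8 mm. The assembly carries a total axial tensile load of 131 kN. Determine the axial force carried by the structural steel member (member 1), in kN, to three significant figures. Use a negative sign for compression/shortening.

A_1 = 537.8 mm².
A_2 = 897.3 mm².
Equal strain + equilibrium ⇒ each member carries load in proportion to AE: A₁E₁ = 111900000 N, A₂E₂ = 63440000 N, ΣAE = 175300000 N.
F₁ = P·A₁E₁/ΣAE = 131000·111900000/175300000 = 83590 N.

83.6 kN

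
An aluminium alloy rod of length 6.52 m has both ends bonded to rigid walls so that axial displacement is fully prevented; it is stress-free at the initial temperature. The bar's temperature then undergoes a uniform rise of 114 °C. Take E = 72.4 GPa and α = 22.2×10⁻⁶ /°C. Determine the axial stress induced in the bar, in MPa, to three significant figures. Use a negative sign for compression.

-183 MPa

Free thermal expansion αLΔT = 22.2e-6 · 6520 · 114 = 16.5 mm.
The walls impose strain ε = −(16.5)/6520 = -2.5308e-03; σ = Eε = 72400 · -2.5308e-03 = -183.2 MPa.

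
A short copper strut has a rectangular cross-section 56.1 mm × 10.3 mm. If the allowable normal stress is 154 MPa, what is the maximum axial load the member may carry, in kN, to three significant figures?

89.0 kN

A = 577.8 mm².
P_max = σ_allow · A = 154 · 577.8 = 88990 N = 88.99 kN.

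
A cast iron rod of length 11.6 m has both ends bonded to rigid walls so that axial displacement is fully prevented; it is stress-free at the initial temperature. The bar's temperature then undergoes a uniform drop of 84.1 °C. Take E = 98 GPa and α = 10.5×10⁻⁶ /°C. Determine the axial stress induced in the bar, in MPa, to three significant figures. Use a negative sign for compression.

Free thermal expansion αLΔT = 10.5e-6 · 11600 · -84.1 = -10.24 mm.
The walls impose strain ε = −(-10.24)/11600 = 8.8305e-04; σ = Eε = 98000 · 8.8305e-04 = 86.54 MPa.

86.5 MPa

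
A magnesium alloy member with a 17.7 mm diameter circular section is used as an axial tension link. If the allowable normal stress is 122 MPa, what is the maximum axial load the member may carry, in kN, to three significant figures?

30.0 kN

A = 246.1 mm².
P_max = σ_allow · A = 122 · 246.1 = 30020 N = 30.02 kN.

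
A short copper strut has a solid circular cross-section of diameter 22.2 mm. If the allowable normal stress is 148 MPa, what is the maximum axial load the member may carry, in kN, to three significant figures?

57.3 kN

A = 387.1 mm².
P_max = σ_allow · A = 148 · 387.1 = 57290 N = 57.29 kN.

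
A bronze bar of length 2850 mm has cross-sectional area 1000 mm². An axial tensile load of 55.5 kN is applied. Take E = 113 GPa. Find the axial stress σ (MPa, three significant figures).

55.5 MPa

σ = N/A = 55500/1000 = 55.5 MPa.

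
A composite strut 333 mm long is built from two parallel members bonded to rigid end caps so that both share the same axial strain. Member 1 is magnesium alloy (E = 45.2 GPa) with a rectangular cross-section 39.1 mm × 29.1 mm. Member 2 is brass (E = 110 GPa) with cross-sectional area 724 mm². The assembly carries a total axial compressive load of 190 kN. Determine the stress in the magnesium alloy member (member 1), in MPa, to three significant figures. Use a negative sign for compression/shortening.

-65.5 MPa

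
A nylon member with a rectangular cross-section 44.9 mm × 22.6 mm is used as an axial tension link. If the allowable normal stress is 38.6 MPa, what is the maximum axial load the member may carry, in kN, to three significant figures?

39.2 kN

A = 1015 mm².
P_max = σ_allow · A = 38.6 · 1015 = 39170 N = 39.17 kN.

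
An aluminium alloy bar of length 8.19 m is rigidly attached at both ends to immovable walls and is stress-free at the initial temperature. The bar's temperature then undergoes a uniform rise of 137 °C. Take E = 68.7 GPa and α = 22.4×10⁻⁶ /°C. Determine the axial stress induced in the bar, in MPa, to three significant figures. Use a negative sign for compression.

-211 MPa

Free thermal expansion αLΔT = 22.4e-6 · 8190 · 137 = 25.13 mm.
The walls impose strain ε = −(25.13)/8190 = -3.0688e-03; σ = Eε = 68700 · -3.0688e-03 = -210.8 MPa.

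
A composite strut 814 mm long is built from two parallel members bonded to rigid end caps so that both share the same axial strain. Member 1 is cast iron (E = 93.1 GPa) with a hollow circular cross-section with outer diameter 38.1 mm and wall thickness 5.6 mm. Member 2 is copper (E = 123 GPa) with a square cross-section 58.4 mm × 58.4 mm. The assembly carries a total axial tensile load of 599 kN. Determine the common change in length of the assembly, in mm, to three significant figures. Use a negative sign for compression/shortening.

A_1 = 571.8 mm².
A_2 = 3411 mm².
Equal strain + equilibrium ⇒ each member carries load in proportion to AE: A₁E₁ = 53230000 N, A₂E₂ = 419500000 N, ΣAE = 472700000 N.
δ = PL/ΣAE = 599000·814/472700000 = 1.031 mm.

1.03 mm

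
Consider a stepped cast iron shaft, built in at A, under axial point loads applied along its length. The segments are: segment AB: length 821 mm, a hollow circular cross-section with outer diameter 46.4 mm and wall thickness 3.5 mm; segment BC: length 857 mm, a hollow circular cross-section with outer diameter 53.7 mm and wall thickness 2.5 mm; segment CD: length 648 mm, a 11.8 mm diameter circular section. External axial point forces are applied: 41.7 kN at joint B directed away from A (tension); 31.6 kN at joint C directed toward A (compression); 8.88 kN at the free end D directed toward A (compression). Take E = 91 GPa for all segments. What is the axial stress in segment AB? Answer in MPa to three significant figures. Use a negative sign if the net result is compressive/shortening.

2.59 MPa

Internal axial forces (sectioning from the free end, tension +): N_CD = -8.88 kN, N_BC = -40.48 kN, N_AB = 1.22 kN.
A_AB = 471.7 mm².
σ_AB = N_AB/A_AB = 1220/471.7 = 2.586 MPa.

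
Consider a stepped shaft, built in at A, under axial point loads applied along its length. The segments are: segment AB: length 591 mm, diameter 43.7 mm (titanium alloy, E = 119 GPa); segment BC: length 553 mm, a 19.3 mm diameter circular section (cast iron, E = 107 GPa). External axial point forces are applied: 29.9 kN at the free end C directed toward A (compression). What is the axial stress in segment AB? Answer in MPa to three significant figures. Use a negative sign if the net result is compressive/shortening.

-19.9 MPa

Internal axial forces (sectioning from the free end, tension +): N_BC = -29.9 kN, N_AB = -29.9 kN.
A_AB = 1500 mm².
σ_AB = N_AB/A_AB = -29900/1500 = -19.94 MPa.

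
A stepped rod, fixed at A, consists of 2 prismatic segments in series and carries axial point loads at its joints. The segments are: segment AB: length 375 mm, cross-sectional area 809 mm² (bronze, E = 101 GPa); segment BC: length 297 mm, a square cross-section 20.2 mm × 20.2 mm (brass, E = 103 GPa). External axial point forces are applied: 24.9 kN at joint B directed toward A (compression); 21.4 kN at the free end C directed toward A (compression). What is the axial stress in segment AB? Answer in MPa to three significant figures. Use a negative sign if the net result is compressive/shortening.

-57.2 MPa

Internal axial forces (sectioning from the free end, tension +): N_BC = -21.4 kN, N_AB = -46.3 kN.
σ_AB = N_AB/A_AB = -46300/809 = -57.23 MPa.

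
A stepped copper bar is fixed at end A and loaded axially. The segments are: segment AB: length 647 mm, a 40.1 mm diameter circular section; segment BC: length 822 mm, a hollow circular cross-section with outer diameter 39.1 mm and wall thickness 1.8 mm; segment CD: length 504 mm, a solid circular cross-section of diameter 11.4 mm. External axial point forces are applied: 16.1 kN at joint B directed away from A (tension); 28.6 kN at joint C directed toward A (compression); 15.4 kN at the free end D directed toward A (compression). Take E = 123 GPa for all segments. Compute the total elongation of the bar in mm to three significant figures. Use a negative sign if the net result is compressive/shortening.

-2.13 mm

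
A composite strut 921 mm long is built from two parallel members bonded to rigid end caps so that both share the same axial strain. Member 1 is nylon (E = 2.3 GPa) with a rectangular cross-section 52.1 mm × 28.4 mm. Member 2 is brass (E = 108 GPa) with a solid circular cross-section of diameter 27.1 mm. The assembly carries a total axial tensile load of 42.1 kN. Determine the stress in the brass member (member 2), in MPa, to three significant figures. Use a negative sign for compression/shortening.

69.2 MPa

A_1 = 1480 mm².
A_2 = 576.8 mm².
Equal strain + equilibrium ⇒ each member carries load in proportion to AE: A₁E₁ = 3403000 N, A₂E₂ = 62290000 N, ΣAE = 65700000 N.
σ₂ = P·E₂/ΣAE = 42100·108000/65700000 = 69.21 MPa.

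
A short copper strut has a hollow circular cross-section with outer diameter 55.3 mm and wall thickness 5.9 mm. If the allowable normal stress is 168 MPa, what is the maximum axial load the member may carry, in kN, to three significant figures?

154 kN

A = 915.6 mm².
P_max = σ_allow · A = 168 · 915.6 = 153800 N = 153.8 kN.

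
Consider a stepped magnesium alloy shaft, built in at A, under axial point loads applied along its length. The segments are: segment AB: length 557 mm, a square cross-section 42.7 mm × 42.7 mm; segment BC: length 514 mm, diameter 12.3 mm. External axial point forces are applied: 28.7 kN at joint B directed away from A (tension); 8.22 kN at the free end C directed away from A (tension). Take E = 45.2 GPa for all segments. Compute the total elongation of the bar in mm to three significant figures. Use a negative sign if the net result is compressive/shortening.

Internal axial forces (sectioning from the free end, tension +): N_BC = 8.22 kN, N_AB = 36.92 kN.
A_AB = 1823 mm².
A_BC = 118.8 mm².
δ_AB = 36920·557/(1823·45200) = 0.2495 mm
δ_BC = 8220·514/(118.8·45200) = 0.7867 mm
δ = Σδ_i = 1.036 mm.

1.04 mm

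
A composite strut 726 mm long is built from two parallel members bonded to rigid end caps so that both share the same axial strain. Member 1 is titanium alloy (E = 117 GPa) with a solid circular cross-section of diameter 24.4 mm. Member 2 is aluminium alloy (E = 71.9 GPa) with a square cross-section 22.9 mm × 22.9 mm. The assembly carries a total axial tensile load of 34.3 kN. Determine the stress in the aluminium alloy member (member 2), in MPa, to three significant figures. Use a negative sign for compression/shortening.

26.7 MPa

A_1 = 467.6 mm².
A_2 = 524.4 mm².
Equal strain + equilibrium ⇒ each member carries load in proportion to AE: A₁E₁ = 54710000 N, A₂E₂ = 37710000 N, ΣAE = 92410000 N.
σ₂ = P·E₂/ΣAE = 34300·71900/92410000 = 26.69 MPa.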